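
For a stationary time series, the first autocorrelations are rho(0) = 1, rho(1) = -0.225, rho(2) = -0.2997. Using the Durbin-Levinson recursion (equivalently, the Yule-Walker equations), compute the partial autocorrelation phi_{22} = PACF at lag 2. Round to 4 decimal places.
\phi_{22} = -0.3690

The PACF at lag k is phi_{kk}, the last component of the solution
to the Yule-Walker system G_k phi = r_k where
  (G_k)_{ij} = rho(|i - j|), (r_k)_i = rho(i), i,j = 1..k.
Equivalently, Durbin-Levinson gives phi_{kk} iteratively:
  phi_{11} = rho(1)
  phi_{kk} = [rho(k) - sum_{j=1..k-1} phi_{k-1,j} rho(k-j)]
            / [1 - sum_{j=1..k-1} phi_{k-1,j} rho(j)],
  phi_{k,j} = phi_{k-1,j} - phi_{kk} phi_{k-1,k-j},  j = 1..k-1.
Step k = 1:
  phi_11 = rho(1) = -0.225.
Step k = 2:
  phi_22 = [rho(2) - phi_11 rho(1)] / [1 - phi_11 rho(1)] = [-0.2997 - (-0.225)(-0.225)] / [1 - (-0.225)(-0.225)]
         = -0.350325 / 0.949375 = -0.369.
Therefore phi_{22} = -0.3690.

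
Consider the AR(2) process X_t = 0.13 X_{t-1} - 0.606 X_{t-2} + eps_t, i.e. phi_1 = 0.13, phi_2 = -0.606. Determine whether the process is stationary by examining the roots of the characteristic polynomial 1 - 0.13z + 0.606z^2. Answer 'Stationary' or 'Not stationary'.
\text{Stationary}

The AR(p) characteristic polynomial is P(z) = 1 - 0.13z + 0.606z^2.
Stationarity requires all roots to lie outside the unit circle, i.e. |z| > 1 for every root.
Set 1 + (-0.13) z + (0.606) z^2 = 0, i.e. a z^2 + b z + c = 0 with a = 0.606, b = -0.13, c = 1.
Discriminant D = b^2 - 4ac = (-0.13)^2 - 4*(0.606)*1 = 0.0169 - (2.424) = -2.4071.
D < 0, so the roots are the complex-conjugate pair z = (-b +/- i sqrt(-D)) / (2a) = 0.1073 +/- 1.2801i.
For a conjugate pair |z|^2 = z * conj(z) = (product of roots) = c/a = 1/(0.606) = 1.650165, so |z| = sqrt(1.650165) = 1.2846 for both roots.
Moduli of all roots: 1.2846, 1.2846.
All moduli strictly greater than 1? Yes.
Verdict: Stationary.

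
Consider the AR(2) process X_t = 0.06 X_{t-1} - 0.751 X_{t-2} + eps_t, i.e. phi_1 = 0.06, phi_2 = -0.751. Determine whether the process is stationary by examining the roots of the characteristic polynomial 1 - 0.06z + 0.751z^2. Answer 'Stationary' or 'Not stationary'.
\text{Stationary}

The AR(p) characteristic polynomial is P(z) = 1 - 0.06z + 0.751z^2.
Stationarity requires all roots to lie outside the unit circle, i.e. |z| > 1 for every root.
Set 1 + (-0.06) z + (0.751) z^2 = 0, i.e. a z^2 + b z + c = 0 with a = 0.751, b = -0.06, c = 1.
Discriminant D = b^2 - 4ac = (-0.06)^2 - 4*(0.751)*1 = 0.0036 - (3.004) = -3.0004.
D < 0, so the roots are the complex-conjugate pair z = (-b +/- i sqrt(-D)) / (2a) = 0.0399 +/- 1.1532i.
For a conjugate pair |z|^2 = z * conj(z) = (product of roots) = c/a = 1/(0.751) = 1.331558, so |z| = sqrt(1.331558) = 1.1539 for both roots.
Moduli of all roots: 1.1539, 1.1539.
All moduli strictly greater than 1? Yes.
Verdict: Stationary.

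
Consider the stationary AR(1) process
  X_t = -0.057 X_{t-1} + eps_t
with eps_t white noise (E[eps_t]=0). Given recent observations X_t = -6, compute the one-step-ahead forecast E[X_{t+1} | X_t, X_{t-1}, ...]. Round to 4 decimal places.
E[X_{t+1} \mid \mathcal F_t] = 0.3420

For an AR(p) model X_t = c + sum_i phi_i X_{t-i} + eps_t, the
one-step-ahead conditional mean is
  E[X_{t+1} | X_t, ...] = c + sum_i phi_i X_{t+1-i}.
Substitute known values:
  E[X_{t+1} | ...] = (-0.057) * (-6)
                   = 0.3420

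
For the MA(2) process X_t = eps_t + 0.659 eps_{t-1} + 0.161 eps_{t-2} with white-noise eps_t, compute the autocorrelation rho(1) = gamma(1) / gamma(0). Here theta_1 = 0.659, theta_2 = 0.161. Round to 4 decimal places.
\rho(1) = 0.5240

For an MA(q) process with theta_0 = 1, the autocovariance is
  gamma(k) = sigma^2 * sum_{i=0..q-k} theta_i * theta_{i+k},
and rho(k) = gamma(k) / gamma(0). Sigma^2 cancels.
  numerator   = (1)*(0.659) + (0.659)*(0.161) = 0.765099.
  denominator = (1)^2 + (0.659)^2 + (0.161)^2 = 1.460202.
  rho(1) = 0.765099 / 1.460202 = 0.5240.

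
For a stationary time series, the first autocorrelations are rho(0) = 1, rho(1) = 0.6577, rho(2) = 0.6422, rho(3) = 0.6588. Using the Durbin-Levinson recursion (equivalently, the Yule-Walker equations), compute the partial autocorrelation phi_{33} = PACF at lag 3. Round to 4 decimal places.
\phi_{33} = 0.3051

The PACF at lag k is phi_{kk}, the last component of the solution
to the Yule-Walker system G_k phi = r_k where
  (G_k)_{ij} = rho(|i - j|), (r_k)_i = rho(i), i,j = 1..k.
Equivalently, Durbin-Levinson gives phi_{kk} iteratively:
  phi_{11} = rho(1)
  phi_{kk} = [rho(k) - sum_{j=1..k-1} phi_{k-1,j} rho(k-j)]
            / [1 - sum_{j=1..k-1} phi_{k-1,j} rho(j)],
  phi_{k,j} = phi_{k-1,j} - phi_{kk} phi_{k-1,k-j},  j = 1..k-1.
Step k = 1:
  phi_11 = rho(1) = 0.6577.
Step k = 2:
  phi_22 = [rho(2) - phi_11 rho(1)] / [1 - phi_11 rho(1)] = [0.6422 - (0.6577)(0.6577)] / [1 - (0.6577)(0.6577)]
         = 0.20963071 / 0.56743071 = 0.369438.
  Update: phi_21 = phi_11 - phi_22 phi_11 = 0.6577 - (0.369438)(0.6577) = 0.41472.
Step k = 3:
  phi_33 = [rho(3) - phi_21 rho(2) - phi_22 rho(1)] / [1 - phi_21 rho(1) - phi_22 rho(2)]
    numerator   = 0.6588 - (0.41472)(0.6422) - (0.369438)(0.6577) = 0.14948694
    denominator = 1 - (0.41472)(0.6577) - (0.369438)(0.6422) = 0.48998507
  phi_33 = 0.14948694 / 0.48998507 = 0.3051.
Therefore phi_{33} = 0.3051.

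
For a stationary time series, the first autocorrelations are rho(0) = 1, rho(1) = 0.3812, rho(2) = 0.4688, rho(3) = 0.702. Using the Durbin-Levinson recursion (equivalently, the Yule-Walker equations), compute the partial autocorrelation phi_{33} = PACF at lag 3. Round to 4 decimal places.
\phi_{33} = 0.6100

The PACF at lag k is phi_{kk}, the last component of the solution
to the Yule-Walker system G_k phi = r_k where
  (G_k)_{ij} = rho(|i - j|), (r_k)_i = rho(i), i,j = 1..k.
Equivalently, Durbin-Levinson gives phi_{kk} iteratively:
  phi_{11} = rho(1)
  phi_{kk} = [rho(k) - sum_{j=1..k-1} phi_{k-1,j} rho(k-j)]
            / [1 - sum_{j=1..k-1} phi_{k-1,j} rho(j)],
  phi_{k,j} = phi_{k-1,j} - phi_{kk} phi_{k-1,k-j},  j = 1..k-1.
Step k = 1:
  phi_11 = rho(1) = 0.3812.
Step k = 2:
  phi_22 = [rho(2) - phi_11 rho(1)] / [1 - phi_11 rho(1)] = [0.4688 - (0.3812)(0.3812)] / [1 - (0.3812)(0.3812)]
         = 0.32348656 / 0.85468656 = 0.378486.
  Update: phi_21 = phi_11 - phi_22 phi_11 = 0.3812 - (0.378486)(0.3812) = 0.236921.
Step k = 3:
  phi_33 = [rho(3) - phi_21 rho(2) - phi_22 rho(1)] / [1 - phi_21 rho(1) - phi_22 rho(2)]
    numerator   = 0.702 - (0.236921)(0.4688) - (0.378486)(0.3812) = 0.44665259
    denominator = 1 - (0.236921)(0.3812) - (0.378486)(0.4688) = 0.73225155
  phi_33 = 0.44665259 / 0.73225155 = 0.61.
Therefore phi_{33} = 0.6100.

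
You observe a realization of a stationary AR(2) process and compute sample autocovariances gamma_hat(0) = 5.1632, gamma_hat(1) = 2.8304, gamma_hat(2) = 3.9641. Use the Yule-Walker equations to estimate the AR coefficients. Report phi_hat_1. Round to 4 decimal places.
\hat\phi_{1} = 0.1820

The Yule-Walker equations for an AR(p) process read, in matrix form,
  Gamma_p phi = r_p,   with   (Gamma_p)_{ij} = gamma(|i - j|),
                       (r_p)_i = gamma(i),   i,j = 1..p.
Substitute the sample gammas (Toeplitz matrix and right-hand side of size 2):
  Gamma_p = [[5.1632, 2.8304], [2.8304, 5.1632]]
  r_p     = [2.8304, 3.9641]
Written out:
  5.1632 phi_1 + 2.8304 phi_2 = 2.8304
  2.8304 phi_1 + 5.1632 phi_2 = 3.9641
Solve by Cramer's rule:
  det = gamma(0)^2 - gamma(1)^2 = (5.1632)^2 - (2.8304)^2 = 26.65863424 - 8.01116416 = 18.64747008
  phi_hat_1 = [gamma(1) gamma(0) - gamma(1) gamma(2)] / det = [(2.8304)(5.1632) - (2.8304)(3.9641)] / 18.64747008 = 3.39393264 / 18.64747008 = 0.182
  phi_hat_2 = [gamma(0) gamma(2) - gamma(1)^2] / det = [(5.1632)(3.9641) - (2.8304)^2] / 18.64747008 = 12.45627696 / 18.64747008 = 0.668
So phi_hat = [0.1820, 0.6680].
Therefore phi_hat_1 = 0.1820.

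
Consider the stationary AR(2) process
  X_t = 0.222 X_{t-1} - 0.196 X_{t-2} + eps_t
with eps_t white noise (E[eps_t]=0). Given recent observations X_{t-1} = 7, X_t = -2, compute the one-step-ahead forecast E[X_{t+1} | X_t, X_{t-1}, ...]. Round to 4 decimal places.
E[X_{t+1} \mid \mathcal F_t] = -1.8160

For an AR(p) model X_t = c + sum_i phi_i X_{t-i} + eps_t, the
one-step-ahead conditional mean is
  E[X_{t+1} | X_t, ...] = c + sum_i phi_i X_{t+1-i}.
Substitute known values:
  E[X_{t+1} | ...] = (0.222) * (-2) + (-0.196) * (7)
                   = -1.8160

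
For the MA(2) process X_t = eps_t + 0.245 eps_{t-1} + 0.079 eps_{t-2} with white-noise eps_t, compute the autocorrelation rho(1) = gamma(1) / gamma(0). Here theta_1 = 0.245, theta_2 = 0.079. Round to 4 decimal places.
\rho(1) = 0.2479

For an MA(q) process with theta_0 = 1, the autocovariance is
  gamma(k) = sigma^2 * sum_{i=0..q-k} theta_i * theta_{i+k},
and rho(k) = gamma(k) / gamma(0). Sigma^2 cancels.
  numerator   = (1)*(0.245) + (0.245)*(0.079) = 0.264355.
  denominator = (1)^2 + (0.245)^2 + (0.079)^2 = 1.066266.
  rho(1) = 0.264355 / 1.066266 = 0.2479.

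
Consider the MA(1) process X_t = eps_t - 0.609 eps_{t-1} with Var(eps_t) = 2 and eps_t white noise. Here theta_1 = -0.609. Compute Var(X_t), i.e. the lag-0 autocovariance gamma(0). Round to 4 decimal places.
\gamma(0) = 2.7418

For an MA(q) process X_t = eps_t + sum_i theta_i eps_{t-i} with
Var(eps_t) = sigma^2, the variance is
  gamma(0) = sigma^2 * (1 + sum_i theta_i^2).
  sum_i theta_i^2 = (-0.609)^2 = 0.370881.
  gamma(0) = 2 * (1 + 0.370881) = 2 * 1.370881 = 2.741762, which rounds to 2.7418.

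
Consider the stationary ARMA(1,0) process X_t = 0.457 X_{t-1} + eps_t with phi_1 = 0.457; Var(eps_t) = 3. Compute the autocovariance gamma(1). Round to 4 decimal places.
\gamma(1) = 1.7329

Multiply the model equation by X_{t-k} and take expectations. With theta_0 = psi_0 = 1 and psi_j the MA(infinity) weights, this gives
  gamma(k) - sum_i phi_i gamma(k-i) = c_k,
  c_k = sigma^2 * sum_{j=k..q} theta_j psi_{j-k}   (c_k = 0 for k > q),
using gamma(-m) = gamma(m).
Pure AR (q = 0): c_0 = sigma^2 = 3, c_k = 0 for k >= 1.
Equations for k = 0 and k = 1 (AR order 1):
  gamma(0) = phi_1 gamma(1) + c_0
  gamma(1) = phi_1 gamma(0) + c_1
Substituting the second into the first: gamma(0) (1 - phi_1^2) = c_0 + phi_1 c_1, so
  gamma(0) = c_0 / (1 - phi_1^2) = 3 / (1 - (0.457)^2) = 3 / 0.791151 = 3.791944.
  gamma(1) = phi_1 gamma(0) = (0.457)(3.791944) = 1.732918.
Therefore gamma(1) = 1.7329 (to 4 decimal places).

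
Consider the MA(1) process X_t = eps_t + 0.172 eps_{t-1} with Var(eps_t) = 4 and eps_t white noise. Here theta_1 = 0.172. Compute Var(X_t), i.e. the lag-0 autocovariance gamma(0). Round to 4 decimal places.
\gamma(0) = 4.1183

For an MA(q) process X_t = eps_t + sum_i theta_i eps_{t-i} with
Var(eps_t) = sigma^2, the variance is
  gamma(0) = sigma^2 * (1 + sum_i theta_i^2).
  sum_i theta_i^2 = (0.172)^2 = 0.029584.
  gamma(0) = 4 * (1 + 0.029584) = 4 * 1.029584 = 4.118336, which rounds to 4.1183.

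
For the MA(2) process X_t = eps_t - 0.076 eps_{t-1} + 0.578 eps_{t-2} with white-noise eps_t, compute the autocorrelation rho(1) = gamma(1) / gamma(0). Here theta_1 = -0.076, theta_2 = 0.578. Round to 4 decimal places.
\rho(1) = -0.0895

For an MA(q) process with theta_0 = 1, the autocovariance is
  gamma(k) = sigma^2 * sum_{i=0..q-k} theta_i * theta_{i+k},
and rho(k) = gamma(k) / gamma(0). Sigma^2 cancels.
  numerator   = (1)*(-0.076) + (-0.076)*(0.578) = -0.119928.
  denominator = (1)^2 + (-0.076)^2 + (0.578)^2 = 1.33986.
  rho(1) = -0.119928 / 1.33986 = -0.0895.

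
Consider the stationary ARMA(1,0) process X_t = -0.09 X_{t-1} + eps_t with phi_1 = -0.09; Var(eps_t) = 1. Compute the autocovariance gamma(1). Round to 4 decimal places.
\gamma(1) = -0.0907

Multiply the model equation by X_{t-k} and take expectations. With theta_0 = psi_0 = 1 and psi_j the MA(infinity) weights, this gives
  gamma(k) - sum_i phi_i gamma(k-i) = c_k,
  c_k = sigma^2 * sum_{j=k..q} theta_j psi_{j-k}   (c_k = 0 for k > q),
using gamma(-m) = gamma(m).
Pure AR (q = 0): c_0 = sigma^2 = 1, c_k = 0 for k >= 1.
Equations for k = 0 and k = 1 (AR order 1):
  gamma(0) = phi_1 gamma(1) + c_0
  gamma(1) = phi_1 gamma(0) + c_1
Substituting the second into the first: gamma(0) (1 - phi_1^2) = c_0 + phi_1 c_1, so
  gamma(0) = c_0 / (1 - phi_1^2) = 1 / (1 - (-0.09)^2) = 1 / 0.9919 = 1.008166.
  gamma(1) = phi_1 gamma(0) = (-0.09)(1.008166) = -0.090735.
Therefore gamma(1) = -0.0907 (to 4 decimal places).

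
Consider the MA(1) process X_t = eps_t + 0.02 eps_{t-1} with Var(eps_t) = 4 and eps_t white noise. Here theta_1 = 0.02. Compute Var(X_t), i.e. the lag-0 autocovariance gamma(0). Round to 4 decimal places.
\gamma(0) = 4.0016

For an MA(q) process X_t = eps_t + sum_i theta_i eps_{t-i} with
Var(eps_t) = sigma^2, the variance is
  gamma(0) = sigma^2 * (1 + sum_i theta_i^2).
  sum_i theta_i^2 = (0.02)^2 = 0.0004.
  gamma(0) = 4 * (1 + 0.0004) = 4 * 1.0004 = 4.0016.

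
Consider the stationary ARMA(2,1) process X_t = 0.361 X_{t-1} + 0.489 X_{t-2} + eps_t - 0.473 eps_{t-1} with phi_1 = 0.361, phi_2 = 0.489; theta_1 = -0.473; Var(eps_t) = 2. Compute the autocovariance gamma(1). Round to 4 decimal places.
\gamma(1) = 0.2077

Multiply the model equation by X_{t-k} and take expectations. With theta_0 = psi_0 = 1 and psi_j the MA(infinity) weights, this gives
  gamma(k) - sum_i phi_i gamma(k-i) = c_k,
  c_k = sigma^2 * sum_{j=k..q} theta_j psi_{j-k}   (c_k = 0 for k > q),
using gamma(-m) = gamma(m).
psi-weights needed (psi_j = theta_j + sum_i phi_i psi_{j-i}):
  psi_1 = theta_1 + phi_1 = -0.473 + (0.361) = -0.112
Right-hand sides:
  c_0 = sigma^2 (1 + theta_1 psi_1) = 2 * (1 + (-0.473)(-0.112)) = 2 * 1.052976 = 2.105952
  c_1 = sigma^2 theta_1 = 2 * (-0.473) = -0.946
  c_2 = 0
Equations for k = 0, 1, 2 (AR order 2, c_2 = 0):
  (E0) gamma(0) = phi_1 gamma(1) + phi_2 gamma(2) + c_0
  (E1) gamma(1) = phi_1 gamma(0) + phi_2 gamma(1) + c_1
  (E2) gamma(2) = phi_1 gamma(1) + phi_2 gamma(0)
From (E1): gamma(1) = A gamma(0) + B with
  A = phi_1 / (1 - phi_2) = 0.361 / 0.511 = 0.706458,   B = c_1 / (1 - phi_2) = -0.946 / 0.511 = -1.851272.
Insert (E2) into (E0): gamma(0) (1 - phi_2^2) = phi_1 (1 + phi_2) gamma(1) + c_0.
  phi_1 (1 + phi_2) = (0.361)(1.489) = 0.537529,   1 - phi_2^2 = 0.760879.
Replace gamma(1) by A gamma(0) + B and collect gamma(0):
  gamma(0) [0.760879 - (0.537529)(0.706458)] = (0.537529)(-1.851272) + 2.105952
  gamma(0) * 0.381137 = 1.11084
  gamma(0) = 1.11084 / 0.381137 = 2.914539.
  gamma(1) = A gamma(0) + B = (0.706458)(2.914539) + (-1.851272) = 0.207727.
Therefore gamma(1) = 0.2077 (to 4 decimal places).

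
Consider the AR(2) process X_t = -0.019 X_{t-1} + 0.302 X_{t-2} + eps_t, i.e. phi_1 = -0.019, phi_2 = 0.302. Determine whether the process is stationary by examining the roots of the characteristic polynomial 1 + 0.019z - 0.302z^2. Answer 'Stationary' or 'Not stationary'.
\text{Stationary}

The AR(p) characteristic polynomial is P(z) = 1 + 0.019z - 0.302z^2.
Stationarity requires all roots to lie outside the unit circle, i.e. |z| > 1 for every root.
Set 1 + (0.019) z + (-0.302) z^2 = 0, i.e. a z^2 + b z + c = 0 with a = -0.302, b = 0.019, c = 1.
Discriminant D = b^2 - 4ac = (0.019)^2 - 4*(-0.302)*1 = 0.000361 - (-1.208) = 1.208361.
D >= 0, so the roots are real: z = (-b +/- sqrt(D)) / (2a) = (-0.019 +/- 1.099255) / (-0.604).
  z_1 = (-0.019 + 1.099255) / (-0.604) = -1.7885,   |z_1| = 1.7885.
  z_2 = (-0.019 - 1.099255) / (-0.604) = 1.8514,   |z_2| = 1.8514.
Moduli of all roots: 1.7885, 1.8514.
All moduli strictly greater than 1? Yes.
Verdict: Stationary.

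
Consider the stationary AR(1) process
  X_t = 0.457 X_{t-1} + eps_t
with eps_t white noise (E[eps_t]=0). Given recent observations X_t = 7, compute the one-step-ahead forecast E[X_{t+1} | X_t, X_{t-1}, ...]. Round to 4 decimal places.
E[X_{t+1} \mid \mathcal F_t] = 3.1990

For an AR(p) model X_t = c + sum_i phi_i X_{t-i} + eps_t, the
one-step-ahead conditional mean is
  E[X_{t+1} | X_t, ...] = c + sum_i phi_i X_{t+1-i}.
Substitute known values:
  E[X_{t+1} | ...] = (0.457) * (7)
                   = 3.1990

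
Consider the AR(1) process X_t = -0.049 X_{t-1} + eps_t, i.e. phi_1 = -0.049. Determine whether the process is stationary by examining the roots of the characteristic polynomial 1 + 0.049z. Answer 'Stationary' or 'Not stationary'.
\text{Stationary}

The AR(p) characteristic polynomial is P(z) = 1 + 0.049z.
Stationarity requires all roots to lie outside the unit circle, i.e. |z| > 1 for every root.
This is linear in z: 1 + (0.049) z = 0  =>  z = -1/(0.049) = -20.408163,  |z| = 20.408163.
Moduli of all roots: 20.4082.
All moduli strictly greater than 1? Yes.
Verdict: Stationary.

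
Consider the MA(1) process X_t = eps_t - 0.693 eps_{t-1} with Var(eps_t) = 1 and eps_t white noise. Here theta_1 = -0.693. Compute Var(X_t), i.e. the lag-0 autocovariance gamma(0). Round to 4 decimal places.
\gamma(0) = 1.4802

For an MA(q) process X_t = eps_t + sum_i theta_i eps_{t-i} with
Var(eps_t) = sigma^2, the variance is
  gamma(0) = sigma^2 * (1 + sum_i theta_i^2).
  sum_i theta_i^2 = (-0.693)^2 = 0.480249.
  gamma(0) = 1 * (1 + 0.480249) = 1 * 1.480249 = 1.480249, which rounds to 1.4802.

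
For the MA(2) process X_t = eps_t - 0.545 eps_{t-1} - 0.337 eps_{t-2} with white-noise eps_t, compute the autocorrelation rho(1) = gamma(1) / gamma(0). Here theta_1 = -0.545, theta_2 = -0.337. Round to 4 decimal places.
\rho(1) = -0.2562

For an MA(q) process with theta_0 = 1, the autocovariance is
  gamma(k) = sigma^2 * sum_{i=0..q-k} theta_i * theta_{i+k},
and rho(k) = gamma(k) / gamma(0). Sigma^2 cancels.
  numerator   = (1)*(-0.545) + (-0.545)*(-0.337) = -0.361335.
  denominator = (1)^2 + (-0.545)^2 + (-0.337)^2 = 1.410594.
  rho(1) = -0.361335 / 1.410594 = -0.2562.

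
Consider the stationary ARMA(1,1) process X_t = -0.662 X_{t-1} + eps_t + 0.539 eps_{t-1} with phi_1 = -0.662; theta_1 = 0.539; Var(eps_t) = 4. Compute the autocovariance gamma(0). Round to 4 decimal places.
\gamma(0) = 4.1077

Multiply the model equation by X_{t-k} and take expectations. With theta_0 = psi_0 = 1 and psi_j the MA(infinity) weights, this gives
  gamma(k) - sum_i phi_i gamma(k-i) = c_k,
  c_k = sigma^2 * sum_{j=k..q} theta_j psi_{j-k}   (c_k = 0 for k > q),
using gamma(-m) = gamma(m).
psi-weights needed (psi_j = theta_j + sum_i phi_i psi_{j-i}):
  psi_1 = theta_1 + phi_1 = 0.539 + (-0.662) = -0.123
Right-hand sides:
  c_0 = sigma^2 (1 + theta_1 psi_1) = 4 * (1 + (0.539)(-0.123)) = 4 * 0.933703 = 3.734812
  c_1 = sigma^2 theta_1 = 4 * (0.539) = 2.156
  c_2 = 0
Equations for k = 0 and k = 1 (AR order 1):
  gamma(0) = phi_1 gamma(1) + c_0
  gamma(1) = phi_1 gamma(0) + c_1
Substituting the second into the first: gamma(0) (1 - phi_1^2) = c_0 + phi_1 c_1, so
  gamma(0) = (c_0 + phi_1 c_1) / (1 - phi_1^2) = (3.734812 + (-0.662)(2.156)) / (1 - (-0.662)^2) = 2.30754 / 0.561756 = 4.107726.
Therefore gamma(0) = 4.1077 (to 4 decimal places).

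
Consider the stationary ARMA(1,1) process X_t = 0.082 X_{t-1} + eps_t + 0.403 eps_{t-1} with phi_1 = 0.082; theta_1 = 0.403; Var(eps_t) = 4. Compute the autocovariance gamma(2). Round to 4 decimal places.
\gamma(2) = 0.1654

Multiply the model equation by X_{t-k} and take expectations. With theta_0 = psi_0 = 1 and psi_j the MA(infinity) weights, this gives
  gamma(k) - sum_i phi_i gamma(k-i) = c_k,
  c_k = sigma^2 * sum_{j=k..q} theta_j psi_{j-k}   (c_k = 0 for k > q),
using gamma(-m) = gamma(m).
psi-weights needed (psi_j = theta_j + sum_i phi_i psi_{j-i}):
  psi_1 = theta_1 + phi_1 = 0.403 + (0.082) = 0.485
Right-hand sides:
  c_0 = sigma^2 (1 + theta_1 psi_1) = 4 * (1 + (0.403)(0.485)) = 4 * 1.195455 = 4.78182
  c_1 = sigma^2 theta_1 = 4 * (0.403) = 1.612
  c_2 = 0
Equations for k = 0 and k = 1 (AR order 1):
  gamma(0) = phi_1 gamma(1) + c_0
  gamma(1) = phi_1 gamma(0) + c_1
Substituting the second into the first: gamma(0) (1 - phi_1^2) = c_0 + phi_1 c_1, so
  gamma(0) = (c_0 + phi_1 c_1) / (1 - phi_1^2) = (4.78182 + (0.082)(1.612)) / (1 - (0.082)^2) = 4.914004 / 0.993276 = 4.947269.
  gamma(1) = phi_1 gamma(0) + c_1 = (0.082)(4.947269) + (1.612) = 2.017676.
For k = 2 (> q): gamma(2) = phi_1 gamma(1) = (0.082)(2.017676) = 0.165449.
Therefore gamma(2) = 0.1654 (to 4 decimal places).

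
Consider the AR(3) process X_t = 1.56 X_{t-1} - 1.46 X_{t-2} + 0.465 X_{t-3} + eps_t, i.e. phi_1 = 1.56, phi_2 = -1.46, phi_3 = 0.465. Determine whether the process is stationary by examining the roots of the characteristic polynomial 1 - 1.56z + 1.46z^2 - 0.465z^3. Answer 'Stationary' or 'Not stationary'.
\text{Stationary}

The AR(p) characteristic polynomial is P(z) = 1 - 1.56z + 1.46z^2 - 0.465z^3.
Stationarity requires all roots to lie outside the unit circle, i.e. |z| > 1 for every root.
Degree 3: look for a simple real root z0 first, then factor out (1 - z/z0) and solve the remaining quadratic.
Testing z0 = 2: P(2) = 1 + (-1.56)(2) + (1.46)(2)^2 + (-0.465)(2)^3
  = 1 + (-3.12) + (5.84) + (-3.72) = 0.  So z_0 = 2 is a root, |z_0| = 2.
Divide out the factor (1 - 0.5 z) = (1 - z/z0) (since 1/z0 = 0.5):
  P(z) = (1 - 0.5 z)(1 + (-1.06) z + (0.93) z^2)
  [check: z-coef -1.06 - (0.5) = -1.56; z^2-coef 0.93 - (0.5)(-1.06) = 1.46; z^3-coef -(0.5)(0.93) = -0.465.]
Remaining roots from the quadratic factor 1 + (-1.06) z + (0.93) z^2:
  Set 1 + (-1.06) z + (0.93) z^2 = 0, i.e. a z^2 + b z + c = 0 with a = 0.93, b = -1.06, c = 1.
  Discriminant D = b^2 - 4ac = (-1.06)^2 - 4*(0.93)*1 = 1.1236 - (3.72) = -2.5964.
  D < 0, so the roots are the complex-conjugate pair z = (-b +/- i sqrt(-D)) / (2a) = 0.5699 +/- 0.8663i.
  For a conjugate pair |z|^2 = z * conj(z) = (product of roots) = c/a = 1/(0.93) = 1.075269, so |z| = sqrt(1.075269) = 1.037 for both roots.
Moduli of all roots: 2.0000, 1.0370, 1.0370.
All moduli strictly greater than 1? Yes.
Verdict: Stationary.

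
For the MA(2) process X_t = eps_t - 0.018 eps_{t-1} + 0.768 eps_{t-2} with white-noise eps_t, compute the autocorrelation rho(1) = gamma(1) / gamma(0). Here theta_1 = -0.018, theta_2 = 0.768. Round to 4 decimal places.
\rho(1) = -0.0200

For an MA(q) process with theta_0 = 1, the autocovariance is
  gamma(k) = sigma^2 * sum_{i=0..q-k} theta_i * theta_{i+k},
and rho(k) = gamma(k) / gamma(0). Sigma^2 cancels.
  numerator   = (1)*(-0.018) + (-0.018)*(0.768) = -0.031824.
  denominator = (1)^2 + (-0.018)^2 + (0.768)^2 = 1.590148.
  rho(1) = -0.031824 / 1.590148 = -0.0200.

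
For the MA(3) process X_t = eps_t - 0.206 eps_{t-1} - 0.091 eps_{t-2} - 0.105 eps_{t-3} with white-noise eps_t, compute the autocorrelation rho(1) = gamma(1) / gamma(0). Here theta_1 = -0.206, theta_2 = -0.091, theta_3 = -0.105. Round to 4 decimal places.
\rho(1) = -0.1674

For an MA(q) process with theta_0 = 1, the autocovariance is
  gamma(k) = sigma^2 * sum_{i=0..q-k} theta_i * theta_{i+k},
and rho(k) = gamma(k) / gamma(0). Sigma^2 cancels.
  numerator   = (1)*(-0.206) + (-0.206)*(-0.091) + (-0.091)*(-0.105) = -0.177699.
  denominator = (1)^2 + (-0.206)^2 + (-0.091)^2 + (-0.105)^2 = 1.061742.
  rho(1) = -0.177699 / 1.061742 = -0.1674.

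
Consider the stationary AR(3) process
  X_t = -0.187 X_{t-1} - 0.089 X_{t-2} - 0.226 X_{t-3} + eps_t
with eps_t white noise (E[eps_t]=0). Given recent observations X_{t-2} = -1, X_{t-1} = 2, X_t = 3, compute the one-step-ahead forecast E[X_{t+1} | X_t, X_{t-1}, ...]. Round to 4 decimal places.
E[X_{t+1} \mid \mathcal F_t] = -0.5130

For an AR(p) model X_t = c + sum_i phi_i X_{t-i} + eps_t, the
one-step-ahead conditional mean is
  E[X_{t+1} | X_t, ...] = c + sum_i phi_i X_{t+1-i}.
Substitute known values:
  E[X_{t+1} | ...] = (-0.187) * (3) + (-0.089) * (2) + (-0.226) * (-1)
                   = -0.5130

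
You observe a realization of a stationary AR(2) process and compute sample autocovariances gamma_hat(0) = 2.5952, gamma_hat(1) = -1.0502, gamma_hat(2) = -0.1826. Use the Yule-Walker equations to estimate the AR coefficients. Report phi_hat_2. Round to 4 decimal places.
\hat\phi_{2} = -0.2800

The Yule-Walker equations for an AR(p) process read, in matrix form,
  Gamma_p phi = r_p,   with   (Gamma_p)_{ij} = gamma(|i - j|),
                       (r_p)_i = gamma(i),   i,j = 1..p.
Substitute the sample gammas (Toeplitz matrix and right-hand side of size 2):
  Gamma_p = [[2.5952, -1.0502], [-1.0502, 2.5952]]
  r_p     = [-1.0502, -0.1826]
Written out:
  2.5952 phi_1 - 1.0502 phi_2 = -1.0502
  -1.0502 phi_1 + 2.5952 phi_2 = -0.1826
Solve by Cramer's rule:
  det = gamma(0)^2 - gamma(1)^2 = (2.5952)^2 - (-1.0502)^2 = 6.73506304 - 1.10292004 = 5.632143
  phi_hat_1 = [gamma(1) gamma(0) - gamma(1) gamma(2)] / det = [(-1.0502)(2.5952) - (-1.0502)(-0.1826)] / 5.632143 = -2.91724556 / 5.632143 = -0.518
  phi_hat_2 = [gamma(0) gamma(2) - gamma(1)^2] / det = [(2.5952)(-0.1826) - (-1.0502)^2] / 5.632143 = -1.57680356 / 5.632143 = -0.28
So phi_hat = [-0.5180, -0.2800].
Therefore phi_hat_2 = -0.2800.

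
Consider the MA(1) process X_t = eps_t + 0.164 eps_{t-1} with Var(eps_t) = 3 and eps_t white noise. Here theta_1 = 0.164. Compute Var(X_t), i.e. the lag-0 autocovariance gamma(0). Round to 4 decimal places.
\gamma(0) = 3.0807

For an MA(q) process X_t = eps_t + sum_i theta_i eps_{t-i} with
Var(eps_t) = sigma^2, the variance is
  gamma(0) = sigma^2 * (1 + sum_i theta_i^2).
  sum_i theta_i^2 = (0.164)^2 = 0.026896.
  gamma(0) = 3 * (1 + 0.026896) = 3 * 1.026896 = 3.080688, which rounds to 3.0807.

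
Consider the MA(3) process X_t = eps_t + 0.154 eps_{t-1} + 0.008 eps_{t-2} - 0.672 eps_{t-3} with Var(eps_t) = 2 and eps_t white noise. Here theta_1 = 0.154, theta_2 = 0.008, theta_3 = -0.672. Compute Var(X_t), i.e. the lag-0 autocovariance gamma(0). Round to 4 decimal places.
\gamma(0) = 2.9507

For an MA(q) process X_t = eps_t + sum_i theta_i eps_{t-i} with
Var(eps_t) = sigma^2, the variance is
  gamma(0) = sigma^2 * (1 + sum_i theta_i^2).
  sum_i theta_i^2 = (0.154)^2 + (0.008)^2 + (-0.672)^2 = 0.023716 + 0.000064 + 0.451584 = 0.475364.
  gamma(0) = 2 * (1 + 0.475364) = 2 * 1.475364 = 2.950728, which rounds to 2.9507.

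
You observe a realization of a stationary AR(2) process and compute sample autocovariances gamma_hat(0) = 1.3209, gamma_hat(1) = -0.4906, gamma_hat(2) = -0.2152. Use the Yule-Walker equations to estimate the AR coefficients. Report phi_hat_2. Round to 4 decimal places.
\hat\phi_{2} = -0.3490

The Yule-Walker equations for an AR(p) process read, in matrix form,
  Gamma_p phi = r_p,   with   (Gamma_p)_{ij} = gamma(|i - j|),
                       (r_p)_i = gamma(i),   i,j = 1..p.
Substitute the sample gammas (Toeplitz matrix and right-hand side of size 2):
  Gamma_p = [[1.3209, -0.4906], [-0.4906, 1.3209]]
  r_p     = [-0.4906, -0.2152]
Written out:
  1.3209 phi_1 - 0.4906 phi_2 = -0.4906
  -0.4906 phi_1 + 1.3209 phi_2 = -0.2152
Solve by Cramer's rule:
  det = gamma(0)^2 - gamma(1)^2 = (1.3209)^2 - (-0.4906)^2 = 1.74477681 - 0.24068836 = 1.50408845
  phi_hat_1 = [gamma(1) gamma(0) - gamma(1) gamma(2)] / det = [(-0.4906)(1.3209) - (-0.4906)(-0.2152)] / 1.50408845 = -0.75361066 / 1.50408845 = -0.501
  phi_hat_2 = [gamma(0) gamma(2) - gamma(1)^2] / det = [(1.3209)(-0.2152) - (-0.4906)^2] / 1.50408845 = -0.52494604 / 1.50408845 = -0.349
So phi_hat = [-0.5010, -0.3490].
Therefore phi_hat_2 = -0.3490.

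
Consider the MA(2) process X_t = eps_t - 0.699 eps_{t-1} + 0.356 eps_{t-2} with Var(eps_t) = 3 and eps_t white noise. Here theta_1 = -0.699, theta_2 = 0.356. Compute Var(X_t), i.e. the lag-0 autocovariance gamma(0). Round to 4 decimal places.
\gamma(0) = 4.8460

For an MA(q) process X_t = eps_t + sum_i theta_i eps_{t-i} with
Var(eps_t) = sigma^2, the variance is
  gamma(0) = sigma^2 * (1 + sum_i theta_i^2).
  sum_i theta_i^2 = (-0.699)^2 + (0.356)^2 = 0.488601 + 0.126736 = 0.615337.
  gamma(0) = 3 * (1 + 0.615337) = 3 * 1.615337 = 4.846011, which rounds to 4.8460.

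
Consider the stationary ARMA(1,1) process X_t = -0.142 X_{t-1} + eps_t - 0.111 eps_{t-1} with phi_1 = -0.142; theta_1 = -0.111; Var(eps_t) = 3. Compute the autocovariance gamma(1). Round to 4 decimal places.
\gamma(1) = -0.7868

Multiply the model equation by X_{t-k} and take expectations. With theta_0 = psi_0 = 1 and psi_j the MA(infinity) weights, this gives
  gamma(k) - sum_i phi_i gamma(k-i) = c_k,
  c_k = sigma^2 * sum_{j=k..q} theta_j psi_{j-k}   (c_k = 0 for k > q),
using gamma(-m) = gamma(m).
psi-weights needed (psi_j = theta_j + sum_i phi_i psi_{j-i}):
  psi_1 = theta_1 + phi_1 = -0.111 + (-0.142) = -0.253
Right-hand sides:
  c_0 = sigma^2 (1 + theta_1 psi_1) = 3 * (1 + (-0.111)(-0.253)) = 3 * 1.028083 = 3.084249
  c_1 = sigma^2 theta_1 = 3 * (-0.111) = -0.333
  c_2 = 0
Equations for k = 0 and k = 1 (AR order 1):
  gamma(0) = phi_1 gamma(1) + c_0
  gamma(1) = phi_1 gamma(0) + c_1
Substituting the second into the first: gamma(0) (1 - phi_1^2) = c_0 + phi_1 c_1, so
  gamma(0) = (c_0 + phi_1 c_1) / (1 - phi_1^2) = (3.084249 + (-0.142)(-0.333)) / (1 - (-0.142)^2) = 3.131535 / 0.979836 = 3.195979.
  gamma(1) = phi_1 gamma(0) + c_1 = (-0.142)(3.195979) + (-0.333) = -0.786829.
Therefore gamma(1) = -0.7868 (to 4 decimal places).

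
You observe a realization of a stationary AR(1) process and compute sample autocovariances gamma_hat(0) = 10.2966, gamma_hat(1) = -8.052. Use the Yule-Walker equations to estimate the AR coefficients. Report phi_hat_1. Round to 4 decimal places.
\hat\phi_{1} = -0.7820

The Yule-Walker equations for an AR(p) process read, in matrix form,
  Gamma_p phi = r_p,   with   (Gamma_p)_{ij} = gamma(|i - j|),
                       (r_p)_i = gamma(i),   i,j = 1..p.
Substitute the sample gammas (Toeplitz matrix and right-hand side of size 1):
  Gamma_p = [[10.2966]]
  r_p     = [-8.052]
With p = 1 this is the single equation gamma(0) phi_1 = gamma(1):
  phi_hat_1 = gamma(1) / gamma(0) = -8.052 / 10.2966 = -0.7820.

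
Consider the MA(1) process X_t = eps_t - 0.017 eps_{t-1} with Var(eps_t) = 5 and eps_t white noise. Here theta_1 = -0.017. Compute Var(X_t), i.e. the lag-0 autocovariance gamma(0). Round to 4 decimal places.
\gamma(0) = 5.0014

For an MA(q) process X_t = eps_t + sum_i theta_i eps_{t-i} with
Var(eps_t) = sigma^2, the variance is
  gamma(0) = sigma^2 * (1 + sum_i theta_i^2).
  sum_i theta_i^2 = (-0.017)^2 = 0.000289.
  gamma(0) = 5 * (1 + 0.000289) = 5 * 1.000289 = 5.001445, which rounds to 5.0014.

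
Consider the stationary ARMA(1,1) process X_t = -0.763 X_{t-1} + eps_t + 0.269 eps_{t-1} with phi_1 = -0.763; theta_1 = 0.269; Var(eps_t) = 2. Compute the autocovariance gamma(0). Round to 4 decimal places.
\gamma(0) = 3.1681

Multiply the model equation by X_{t-k} and take expectations. With theta_0 = psi_0 = 1 and psi_j the MA(infinity) weights, this gives
  gamma(k) - sum_i phi_i gamma(k-i) = c_k,
  c_k = sigma^2 * sum_{j=k..q} theta_j psi_{j-k}   (c_k = 0 for k > q),
using gamma(-m) = gamma(m).
psi-weights needed (psi_j = theta_j + sum_i phi_i psi_{j-i}):
  psi_1 = theta_1 + phi_1 = 0.269 + (-0.763) = -0.494
Right-hand sides:
  c_0 = sigma^2 (1 + theta_1 psi_1) = 2 * (1 + (0.269)(-0.494)) = 2 * 0.867114 = 1.734228
  c_1 = sigma^2 theta_1 = 2 * (0.269) = 0.538
  c_2 = 0
Equations for k = 0 and k = 1 (AR order 1):
  gamma(0) = phi_1 gamma(1) + c_0
  gamma(1) = phi_1 gamma(0) + c_1
Substituting the second into the first: gamma(0) (1 - phi_1^2) = c_0 + phi_1 c_1, so
  gamma(0) = (c_0 + phi_1 c_1) / (1 - phi_1^2) = (1.734228 + (-0.763)(0.538)) / (1 - (-0.763)^2) = 1.323734 / 0.417831 = 3.168109.
Therefore gamma(0) = 3.1681 (to 4 decimal places).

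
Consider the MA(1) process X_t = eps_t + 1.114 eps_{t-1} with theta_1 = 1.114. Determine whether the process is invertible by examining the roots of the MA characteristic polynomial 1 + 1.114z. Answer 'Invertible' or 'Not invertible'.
\text{Not invertible}

The MA(q) characteristic polynomial is P(z) = 1 + 1.114z.
Invertibility requires all roots to lie outside the unit circle, i.e. |z| > 1 for every root.
This is linear in z: 1 + (1.114) z = 0  =>  z = -1/(1.114) = -0.897666,  |z| = 0.897666.
Moduli of all roots: 0.8977.
All moduli strictly greater than 1? No.
Verdict: Not invertible.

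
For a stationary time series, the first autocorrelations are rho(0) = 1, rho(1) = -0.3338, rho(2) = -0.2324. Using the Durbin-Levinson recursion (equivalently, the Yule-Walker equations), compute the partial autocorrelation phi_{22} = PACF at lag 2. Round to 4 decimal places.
\phi_{22} = -0.3869

The PACF at lag k is phi_{kk}, the last component of the solution
to the Yule-Walker system G_k phi = r_k where
  (G_k)_{ij} = rho(|i - j|), (r_k)_i = rho(i), i,j = 1..k.
Equivalently, Durbin-Levinson gives phi_{kk} iteratively:
  phi_{11} = rho(1)
  phi_{kk} = [rho(k) - sum_{j=1..k-1} phi_{k-1,j} rho(k-j)]
            / [1 - sum_{j=1..k-1} phi_{k-1,j} rho(j)],
  phi_{k,j} = phi_{k-1,j} - phi_{kk} phi_{k-1,k-j},  j = 1..k-1.
Step k = 1:
  phi_11 = rho(1) = -0.3338.
Step k = 2:
  phi_22 = [rho(2) - phi_11 rho(1)] / [1 - phi_11 rho(1)] = [-0.2324 - (-0.3338)(-0.3338)] / [1 - (-0.3338)(-0.3338)]
         = -0.34382244 / 0.88857756 = -0.3869.
Therefore phi_{22} = -0.3869.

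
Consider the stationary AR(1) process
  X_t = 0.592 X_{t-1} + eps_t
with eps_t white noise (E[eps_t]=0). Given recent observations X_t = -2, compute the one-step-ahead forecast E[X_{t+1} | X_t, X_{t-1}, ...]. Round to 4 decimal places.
E[X_{t+1} \mid \mathcal F_t] = -1.1840

For an AR(p) model X_t = c + sum_i phi_i X_{t-i} + eps_t, the
one-step-ahead conditional mean is
  E[X_{t+1} | X_t, ...] = c + sum_i phi_i X_{t+1-i}.
Substitute known values:
  E[X_{t+1} | ...] = (0.592) * (-2)
                   = -1.1840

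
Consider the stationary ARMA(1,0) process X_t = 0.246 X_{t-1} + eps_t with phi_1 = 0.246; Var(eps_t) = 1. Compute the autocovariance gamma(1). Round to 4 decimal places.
\gamma(1) = 0.2618

Multiply the model equation by X_{t-k} and take expectations. With theta_0 = psi_0 = 1 and psi_j the MA(infinity) weights, this gives
  gamma(k) - sum_i phi_i gamma(k-i) = c_k,
  c_k = sigma^2 * sum_{j=k..q} theta_j psi_{j-k}   (c_k = 0 for k > q),
using gamma(-m) = gamma(m).
Pure AR (q = 0): c_0 = sigma^2 = 1, c_k = 0 for k >= 1.
Equations for k = 0 and k = 1 (AR order 1):
  gamma(0) = phi_1 gamma(1) + c_0
  gamma(1) = phi_1 gamma(0) + c_1
Substituting the second into the first: gamma(0) (1 - phi_1^2) = c_0 + phi_1 c_1, so
  gamma(0) = c_0 / (1 - phi_1^2) = 1 / (1 - (0.246)^2) = 1 / 0.939484 = 1.064414.
  gamma(1) = phi_1 gamma(0) = (0.246)(1.064414) = 0.261846.
Therefore gamma(1) = 0.2618 (to 4 decimal places).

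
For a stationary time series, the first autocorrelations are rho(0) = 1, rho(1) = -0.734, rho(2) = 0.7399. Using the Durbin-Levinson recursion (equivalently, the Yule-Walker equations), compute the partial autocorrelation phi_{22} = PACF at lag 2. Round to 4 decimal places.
\phi_{22} = 0.4361

The PACF at lag k is phi_{kk}, the last component of the solution
to the Yule-Walker system G_k phi = r_k where
  (G_k)_{ij} = rho(|i - j|), (r_k)_i = rho(i), i,j = 1..k.
Equivalently, Durbin-Levinson gives phi_{kk} iteratively:
  phi_{11} = rho(1)
  phi_{kk} = [rho(k) - sum_{j=1..k-1} phi_{k-1,j} rho(k-j)]
            / [1 - sum_{j=1..k-1} phi_{k-1,j} rho(j)],
  phi_{k,j} = phi_{k-1,j} - phi_{kk} phi_{k-1,k-j},  j = 1..k-1.
Step k = 1:
  phi_11 = rho(1) = -0.734.
Step k = 2:
  phi_22 = [rho(2) - phi_11 rho(1)] / [1 - phi_11 rho(1)] = [0.7399 - (-0.734)(-0.734)] / [1 - (-0.734)(-0.734)]
         = 0.201144 / 0.461244 = 0.4361.
Therefore phi_{22} = 0.4361.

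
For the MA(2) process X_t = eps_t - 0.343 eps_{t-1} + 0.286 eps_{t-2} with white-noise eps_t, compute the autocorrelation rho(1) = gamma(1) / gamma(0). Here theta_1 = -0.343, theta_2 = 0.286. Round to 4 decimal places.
\rho(1) = -0.3678

For an MA(q) process with theta_0 = 1, the autocovariance is
  gamma(k) = sigma^2 * sum_{i=0..q-k} theta_i * theta_{i+k},
and rho(k) = gamma(k) / gamma(0). Sigma^2 cancels.
  numerator   = (1)*(-0.343) + (-0.343)*(0.286) = -0.441098.
  denominator = (1)^2 + (-0.343)^2 + (0.286)^2 = 1.199445.
  rho(1) = -0.441098 / 1.199445 = -0.3678.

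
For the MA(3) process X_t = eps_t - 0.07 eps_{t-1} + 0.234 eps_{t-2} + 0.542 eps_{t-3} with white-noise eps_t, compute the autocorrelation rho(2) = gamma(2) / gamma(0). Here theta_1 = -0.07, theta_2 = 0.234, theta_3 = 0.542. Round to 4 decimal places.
\rho(2) = 0.1449

For an MA(q) process with theta_0 = 1, the autocovariance is
  gamma(k) = sigma^2 * sum_{i=0..q-k} theta_i * theta_{i+k},
and rho(k) = gamma(k) / gamma(0). Sigma^2 cancels.
  numerator   = (1)*(0.234) + (-0.07)*(0.542) = 0.19606.
  denominator = (1)^2 + (-0.07)^2 + (0.234)^2 + (0.542)^2 = 1.35342.
  rho(2) = 0.19606 / 1.35342 = 0.1449.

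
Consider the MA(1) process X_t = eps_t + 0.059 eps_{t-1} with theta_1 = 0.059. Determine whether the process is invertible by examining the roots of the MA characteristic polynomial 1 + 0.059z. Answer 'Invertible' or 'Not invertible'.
\text{Invertible}

The MA(q) characteristic polynomial is P(z) = 1 + 0.059z.
Invertibility requires all roots to lie outside the unit circle, i.e. |z| > 1 for every root.
This is linear in z: 1 + (0.059) z = 0  =>  z = -1/(0.059) = -16.949153,  |z| = 16.949153.
Moduli of all roots: 16.9492.
All moduli strictly greater than 1? Yes.
Verdict: Invertible.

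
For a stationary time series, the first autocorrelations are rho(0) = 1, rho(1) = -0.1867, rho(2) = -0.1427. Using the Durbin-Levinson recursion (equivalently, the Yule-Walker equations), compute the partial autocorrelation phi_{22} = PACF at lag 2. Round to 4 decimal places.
\phi_{22} = -0.1840

The PACF at lag k is phi_{kk}, the last component of the solution
to the Yule-Walker system G_k phi = r_k where
  (G_k)_{ij} = rho(|i - j|), (r_k)_i = rho(i), i,j = 1..k.
Equivalently, Durbin-Levinson gives phi_{kk} iteratively:
  phi_{11} = rho(1)
  phi_{kk} = [rho(k) - sum_{j=1..k-1} phi_{k-1,j} rho(k-j)]
            / [1 - sum_{j=1..k-1} phi_{k-1,j} rho(j)],
  phi_{k,j} = phi_{k-1,j} - phi_{kk} phi_{k-1,k-j},  j = 1..k-1.
Step k = 1:
  phi_11 = rho(1) = -0.1867.
Step k = 2:
  phi_22 = [rho(2) - phi_11 rho(1)] / [1 - phi_11 rho(1)] = [-0.1427 - (-0.1867)(-0.1867)] / [1 - (-0.1867)(-0.1867)]
         = -0.17755689 / 0.96514311 = -0.184.
Therefore phi_{22} = -0.1840.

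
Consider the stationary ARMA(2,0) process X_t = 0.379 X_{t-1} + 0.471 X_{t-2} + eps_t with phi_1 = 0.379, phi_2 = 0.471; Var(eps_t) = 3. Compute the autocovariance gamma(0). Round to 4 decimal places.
\gamma(0) = 7.9211

Multiply the model equation by X_{t-k} and take expectations. With theta_0 = psi_0 = 1 and psi_j the MA(infinity) weights, this gives
  gamma(k) - sum_i phi_i gamma(k-i) = c_k,
  c_k = sigma^2 * sum_{j=k..q} theta_j psi_{j-k}   (c_k = 0 for k > q),
using gamma(-m) = gamma(m).
Pure AR (q = 0): c_0 = sigma^2 = 3, c_k = 0 for k >= 1.
Equations for k = 0, 1, 2 (AR order 2, c_2 = 0):
  (E0) gamma(0) = phi_1 gamma(1) + phi_2 gamma(2) + c_0
  (E1) gamma(1) = phi_1 gamma(0) + phi_2 gamma(1) + c_1
  (E2) gamma(2) = phi_1 gamma(1) + phi_2 gamma(0)
From (E1): gamma(1) = A gamma(0) + B with
  A = phi_1 / (1 - phi_2) = 0.379 / 0.529 = 0.716446,   B = c_1 / (1 - phi_2) = 0 / 0.529 = 0.
Insert (E2) into (E0): gamma(0) (1 - phi_2^2) = phi_1 (1 + phi_2) gamma(1) + c_0.
  phi_1 (1 + phi_2) = (0.379)(1.471) = 0.557509,   1 - phi_2^2 = 0.778159.
Replace gamma(1) by A gamma(0) + B and collect gamma(0):
  gamma(0) [0.778159 - (0.557509)(0.716446)] = c_0 = 3
  gamma(0) * 0.378734 = 3
  gamma(0) = 3 / 0.378734 = 7.92113.
Therefore gamma(0) = 7.9211 (to 4 decimal places).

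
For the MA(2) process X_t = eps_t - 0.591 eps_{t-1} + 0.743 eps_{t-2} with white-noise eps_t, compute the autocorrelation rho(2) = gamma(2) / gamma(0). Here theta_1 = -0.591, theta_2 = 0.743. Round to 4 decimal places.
\rho(2) = 0.3908

For an MA(q) process with theta_0 = 1, the autocovariance is
  gamma(k) = sigma^2 * sum_{i=0..q-k} theta_i * theta_{i+k},
and rho(k) = gamma(k) / gamma(0). Sigma^2 cancels.
  numerator   = (1)*(0.743) = 0.743.
  denominator = (1)^2 + (-0.591)^2 + (0.743)^2 = 1.90133.
  rho(2) = 0.743 / 1.90133 = 0.3908.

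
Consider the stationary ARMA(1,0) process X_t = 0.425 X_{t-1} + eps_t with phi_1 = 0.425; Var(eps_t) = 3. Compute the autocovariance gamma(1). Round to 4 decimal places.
\gamma(1) = 1.5561

Multiply the model equation by X_{t-k} and take expectations. With theta_0 = psi_0 = 1 and psi_j the MA(infinity) weights, this gives
  gamma(k) - sum_i phi_i gamma(k-i) = c_k,
  c_k = sigma^2 * sum_{j=k..q} theta_j psi_{j-k}   (c_k = 0 for k > q),
using gamma(-m) = gamma(m).
Pure AR (q = 0): c_0 = sigma^2 = 3, c_k = 0 for k >= 1.
Equations for k = 0 and k = 1 (AR order 1):
  gamma(0) = phi_1 gamma(1) + c_0
  gamma(1) = phi_1 gamma(0) + c_1
Substituting the second into the first: gamma(0) (1 - phi_1^2) = c_0 + phi_1 c_1, so
  gamma(0) = c_0 / (1 - phi_1^2) = 3 / (1 - (0.425)^2) = 3 / 0.819375 = 3.661327.
  gamma(1) = phi_1 gamma(0) = (0.425)(3.661327) = 1.556064.
Therefore gamma(1) = 1.5561 (to 4 decimal places).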